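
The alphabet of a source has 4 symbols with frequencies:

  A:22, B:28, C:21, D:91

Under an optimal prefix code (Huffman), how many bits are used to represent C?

Repeatedly merge the two smallest:
combine C(21), A(22) → 43
combine B(28), 43 → 71
combine 71, D(91) → 162
C's leaf is at depth 3, giving a 3-bit codeword.

3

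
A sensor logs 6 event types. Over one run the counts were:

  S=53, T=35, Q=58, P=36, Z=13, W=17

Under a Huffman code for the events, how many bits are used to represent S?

Repeatedly merge the two smallest:
merge Z(13) and W(17): 30
merge 30 and T(35): 65
merge P(36) and S(53): 89
merge Q(58) and 65: 123
merge 89 and 123: 212
S sits 2 levels below the root, so its codeword is 2 bits.

2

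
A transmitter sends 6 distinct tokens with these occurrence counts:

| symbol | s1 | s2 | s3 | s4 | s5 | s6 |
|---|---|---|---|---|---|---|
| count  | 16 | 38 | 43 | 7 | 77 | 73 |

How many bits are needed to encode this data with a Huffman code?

592

Merge the two smallest weights repeatedly:
combine s4(7), s1(16) → 23
combine 23, s2(38) → 61
combine s3(43), 61 → 104
combine s6(73), s5(77) → 150
combine 104, 150 → 254
Total encoded bits = sum of merged weights = 23 + 61 + 104 + 150 + 254 = 592.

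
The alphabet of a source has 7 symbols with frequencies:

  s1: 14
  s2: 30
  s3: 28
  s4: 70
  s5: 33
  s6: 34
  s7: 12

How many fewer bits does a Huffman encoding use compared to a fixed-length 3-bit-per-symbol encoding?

Fixed-length: 3 bits × 221 symbols = 663 bits.
Huffman merges:
s7(12) + s1(14) → 26
26 + s3(28) → 54
s2(30) + s5(33) → 63
s6(34) + 54 → 88
63 + s4(70) → 133
88 + 133 → 221
Huffman total = 26 + 54 + 63 + 88 + 133 + 221 = 585 bits.
Saving = 663 − 585 = 78 bits.

78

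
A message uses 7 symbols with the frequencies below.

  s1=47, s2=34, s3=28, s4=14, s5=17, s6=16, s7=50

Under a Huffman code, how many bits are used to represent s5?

Repeatedly merge the two smallest:
s4(14) + s6(16) → 30
s5(17) + s3(28) → 45
30 + s2(34) → 64
45 + s1(47) → 92
s7(50) + 64 → 114
92 + 114 → 206
s5's leaf is at depth 3, giving a 3-bit codeword.

3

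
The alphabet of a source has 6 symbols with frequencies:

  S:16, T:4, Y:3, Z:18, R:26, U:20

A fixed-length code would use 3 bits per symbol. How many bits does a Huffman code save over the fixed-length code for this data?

57

Fixed-length: 3 bits × 87 symbols = 261 bits.
Huffman merges:
merge Y(3) and T(4): 7
merge 7 and S(16): 23
merge Z(18) and U(20): 38
merge 23 and R(26): 49
merge 38 and 49: 87
Huffman total = 7 + 23 + 38 + 49 + 87 = 204 bits.
Saving = 261 − 204 = 57 bits.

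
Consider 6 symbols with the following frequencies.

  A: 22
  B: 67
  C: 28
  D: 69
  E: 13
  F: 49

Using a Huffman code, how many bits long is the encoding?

Build the Huffman tree bottom-up:
combine E(13), A(22) → 35
combine C(28), 35 → 63
combine F(49), 63 → 112
combine B(67), D(69) → 136
combine 112, 136 → 248
The encoded length is the sum of every internal node's weight: 35 + 63 + 112 + 136 + 248 = 594 bits.

594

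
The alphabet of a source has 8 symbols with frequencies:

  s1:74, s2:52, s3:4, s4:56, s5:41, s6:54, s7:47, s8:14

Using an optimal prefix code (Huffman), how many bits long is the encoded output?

Merge the two smallest weights repeatedly:
combine s3(4), s8(14) → 18
combine 18, s5(41) → 59
combine s7(47), s2(52) → 99
combine s6(54), s4(56) → 110
combine 59, s1(74) → 133
combine 99, 110 → 209
combine 133, 209 → 342
Each symbol's bit-cost is frequency × depth; summing gives 970 bits (equivalently 18 + 59 + 99 + 110 + 133 + 209 + 342).

970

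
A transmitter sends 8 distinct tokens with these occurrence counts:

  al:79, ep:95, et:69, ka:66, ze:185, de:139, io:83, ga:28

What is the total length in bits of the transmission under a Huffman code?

2141

Build the Huffman tree bottom-up:
merge ga(28) and ka(66): 94
merge et(69) and al(79): 148
merge io(83) and 94: 177
merge ep(95) and de(139): 234
merge 148 and 177: 325
merge ze(185) and 234: 419
merge 325 and 419: 744
Each symbol's bit-cost is frequency × depth; summing gives 2141 bits (equivalently 94 + 148 + 177 + 234 + 325 + 419 + 744).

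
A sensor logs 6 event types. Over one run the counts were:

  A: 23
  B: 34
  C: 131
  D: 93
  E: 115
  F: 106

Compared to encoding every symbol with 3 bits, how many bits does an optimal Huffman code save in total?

Fixed-length: 3 bits × 502 symbols = 1506 bits.
Huffman merges:
merge A(23) and B(34): 57
merge 57 and D(93): 150
merge F(106) and E(115): 221
merge C(131) and 150: 281
merge 221 and 281: 502
Huffman total = 57 + 150 + 221 + 281 + 502 = 1211 bits.
Saving = 1506 − 1211 = 295 bits.

295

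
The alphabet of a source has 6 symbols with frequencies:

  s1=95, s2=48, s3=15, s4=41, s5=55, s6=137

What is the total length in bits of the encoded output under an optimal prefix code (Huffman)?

941

Greedily combine the two least-frequent nodes:
combine s3(15), s4(41) → 56
combine s2(48), s5(55) → 103
combine 56, s1(95) → 151
combine 103, s6(137) → 240
combine 151, 240 → 391
The encoded length is the sum of every internal node's weight: 56 + 103 + 151 + 240 + 391 = 941 bits.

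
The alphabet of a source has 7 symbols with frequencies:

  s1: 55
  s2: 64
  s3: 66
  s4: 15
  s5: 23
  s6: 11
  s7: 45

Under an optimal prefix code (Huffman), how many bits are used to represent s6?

5

Build the tree from the bottom:
s6(11) + s4(15) → 26
s5(23) + 26 → 49
s7(45) + 49 → 94
s1(55) + s2(64) → 119
s3(66) + 94 → 160
119 + 160 → 279
s6 sits 5 levels below the root, so its codeword is 5 bits.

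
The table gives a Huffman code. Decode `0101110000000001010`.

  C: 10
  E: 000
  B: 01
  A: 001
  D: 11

Read left to right; each codeword is recognised as soon as it completes (prefix code):
  01→B | 01→B | 11→D | 000→E | 000→E | 000→E | 10→C | 10→C
Decoded message: BBDEEECC

BBDEEECC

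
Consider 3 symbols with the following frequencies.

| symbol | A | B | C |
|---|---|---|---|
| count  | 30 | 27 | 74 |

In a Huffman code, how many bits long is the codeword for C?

Build the tree from the bottom:
B(27) + A(30) → 57
57 + C(74) → 131
C is a child of the root — depth 1, so its codeword is a single bit.

1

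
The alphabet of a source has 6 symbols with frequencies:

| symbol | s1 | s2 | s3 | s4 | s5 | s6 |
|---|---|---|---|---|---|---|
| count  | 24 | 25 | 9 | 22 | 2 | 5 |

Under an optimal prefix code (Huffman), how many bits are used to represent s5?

4

Huffman merges, smallest pair first:
s5(2) + s6(5) → 7
7 + s3(9) → 16
16 + s4(22) → 38
s1(24) + s2(25) → 49
38 + 49 → 87
s5 sits 4 levels below the root, so its codeword is 4 bits.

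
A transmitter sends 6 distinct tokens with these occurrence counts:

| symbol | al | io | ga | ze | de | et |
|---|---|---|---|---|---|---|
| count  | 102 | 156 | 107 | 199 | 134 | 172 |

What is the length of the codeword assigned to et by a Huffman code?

2

Repeatedly merge the two smallest:
al(102) + ga(107) → 209
de(134) + io(156) → 290
et(172) + ze(199) → 371
209 + 290 → 499
371 + 499 → 870
et's leaf is at depth 2, giving a 2-bit codeword.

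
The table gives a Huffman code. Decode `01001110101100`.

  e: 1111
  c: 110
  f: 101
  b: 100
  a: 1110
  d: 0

Read left to right; each codeword is recognised as soon as it completes (prefix code):
  0→d | 100→b | 1110→a | 101→f | 100→b
Decoded message: dbafb

dbafb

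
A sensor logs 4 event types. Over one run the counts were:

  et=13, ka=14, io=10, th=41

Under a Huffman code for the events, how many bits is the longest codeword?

Merge the two lowest-weight nodes at each step:
io(10) + et(13) → 23
ka(14) + 23 → 37
37 + th(41) → 78
The rarest symbols sit at the bottom; the longest codeword is 3 bits.

3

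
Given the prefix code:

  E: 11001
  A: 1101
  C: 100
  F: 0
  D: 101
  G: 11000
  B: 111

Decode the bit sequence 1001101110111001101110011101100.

CAAEDEAC

Read left to right; each codeword is recognised as soon as it completes (prefix code):
  100→C | 1101→A | 1101→A | 11001→E | 101→D | 11001→E | 1101→A | 100→C
Decoded message: CAAEDEAC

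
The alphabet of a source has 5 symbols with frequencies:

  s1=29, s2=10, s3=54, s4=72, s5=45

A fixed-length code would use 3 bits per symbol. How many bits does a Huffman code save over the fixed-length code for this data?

Fixed-length: 3 bits × 210 symbols = 630 bits.
Huffman merges:
s2(10) + s1(29) → 39
39 + s5(45) → 84
s3(54) + s4(72) → 126
84 + 126 → 210
Huffman total = 39 + 84 + 126 + 210 = 459 bits.
Saving = 630 − 459 = 171 bits.

171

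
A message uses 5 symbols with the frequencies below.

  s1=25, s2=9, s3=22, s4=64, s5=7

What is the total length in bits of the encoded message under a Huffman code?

244

Greedily combine the two least-frequent nodes:
s5(7) + s2(9) → 16
16 + s3(22) → 38
s1(25) + 38 → 63
63 + s4(64) → 127
Each symbol's bit-cost is frequency × depth; summing gives 244 bits (equivalently 16 + 38 + 63 + 127).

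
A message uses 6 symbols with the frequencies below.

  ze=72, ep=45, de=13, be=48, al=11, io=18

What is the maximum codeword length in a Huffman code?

Merge the two lowest-weight nodes at each step:
merge al(11) and de(13): 24
merge io(18) and 24: 42
merge 42 and ep(45): 87
merge be(48) and ze(72): 120
merge 87 and 120: 207
Maximum depth reached is 4.

4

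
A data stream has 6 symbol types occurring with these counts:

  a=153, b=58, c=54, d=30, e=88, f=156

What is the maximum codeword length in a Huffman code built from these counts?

Merge the two lowest-weight nodes at each step:
merge d(30) and c(54): 84
merge b(58) and 84: 142
merge e(88) and 142: 230
merge a(153) and f(156): 309
merge 230 and 309: 539
The rarest symbols sit at the bottom; the longest codeword is 4 bits.

4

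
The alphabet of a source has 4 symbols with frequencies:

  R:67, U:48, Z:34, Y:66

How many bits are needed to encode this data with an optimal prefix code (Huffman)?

430

Build the Huffman tree bottom-up:
merge Z(34) and U(48): 82
merge Y(66) and R(67): 133
merge 82 and 133: 215
The encoded length is the sum of every internal node's weight: 82 + 133 + 215 = 430 bits.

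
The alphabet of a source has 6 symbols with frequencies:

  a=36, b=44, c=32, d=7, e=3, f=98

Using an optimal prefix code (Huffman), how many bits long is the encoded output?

472

Build the Huffman tree bottom-up:
merge e(3) and d(7): 10
merge 10 and c(32): 42
merge a(36) and 42: 78
merge b(44) and 78: 122
merge f(98) and 122: 220
Each symbol's bit-cost is frequency × depth; summing gives 472 bits (equivalently 10 + 42 + 78 + 122 + 220).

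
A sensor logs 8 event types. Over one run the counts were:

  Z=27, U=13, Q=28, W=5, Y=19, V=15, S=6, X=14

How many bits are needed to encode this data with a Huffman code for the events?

Build the Huffman tree bottom-up:
merge W(5) and S(6): 11
merge 11 and U(13): 24
merge X(14) and V(15): 29
merge Y(19) and 24: 43
merge Z(27) and Q(28): 55
merge 29 and 43: 72
merge 55 and 72: 127
Each symbol's bit-cost is frequency × depth; summing gives 361 bits (equivalently 11 + 24 + 29 + 43 + 55 + 72 + 127).

361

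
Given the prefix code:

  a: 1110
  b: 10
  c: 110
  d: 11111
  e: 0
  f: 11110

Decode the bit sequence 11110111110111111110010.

Read left to right; each codeword is recognised as soon as it completes (prefix code):
  11110→f | 11111→d | 0→e | 11111→d | 1110→a | 0→e | 10→b
Decoded message: fdedaeb

fdedaeb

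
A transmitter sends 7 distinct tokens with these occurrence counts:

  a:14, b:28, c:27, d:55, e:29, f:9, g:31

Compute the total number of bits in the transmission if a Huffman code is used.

516

Merge the two smallest weights repeatedly:
f(9) + a(14) → 23
23 + c(27) → 50
b(28) + e(29) → 57
g(31) + 50 → 81
d(55) + 57 → 112
81 + 112 → 193
The encoded length is the sum of every internal node's weight: 23 + 50 + 57 + 81 + 112 + 193 = 516 bits.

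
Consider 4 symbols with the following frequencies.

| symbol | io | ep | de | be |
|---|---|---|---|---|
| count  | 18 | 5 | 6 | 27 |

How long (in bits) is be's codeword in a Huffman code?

1

Build the tree from the bottom:
merge ep(5) and de(6): 11
merge 11 and io(18): 29
merge be(27) and 29: 56
be is merged only at the final step, so code length = 1.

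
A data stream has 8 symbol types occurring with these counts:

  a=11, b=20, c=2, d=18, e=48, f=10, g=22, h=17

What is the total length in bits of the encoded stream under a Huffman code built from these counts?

Build the Huffman tree bottom-up:
combine c(2), f(10) → 12
combine a(11), 12 → 23
combine h(17), d(18) → 35
combine b(20), g(22) → 42
combine 23, 35 → 58
combine 42, e(48) → 90
combine 58, 90 → 148
The encoded length is the sum of every internal node's weight: 12 + 23 + 35 + 42 + 58 + 90 + 148 = 408 bits.

408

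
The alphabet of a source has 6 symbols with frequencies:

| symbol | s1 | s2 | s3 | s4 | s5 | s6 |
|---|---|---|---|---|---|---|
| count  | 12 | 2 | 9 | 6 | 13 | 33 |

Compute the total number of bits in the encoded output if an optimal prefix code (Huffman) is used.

Merge the two smallest weights repeatedly:
s2(2) + s4(6) → 8
8 + s3(9) → 17
s1(12) + s5(13) → 25
17 + 25 → 42
s6(33) + 42 → 75
Each symbol's bit-cost is frequency × depth; summing gives 167 bits (equivalently 8 + 17 + 25 + 42 + 75).

167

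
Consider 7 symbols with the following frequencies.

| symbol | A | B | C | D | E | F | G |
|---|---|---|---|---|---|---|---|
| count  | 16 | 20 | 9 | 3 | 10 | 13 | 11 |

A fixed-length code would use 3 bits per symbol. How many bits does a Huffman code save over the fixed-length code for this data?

24

Fixed-length: 3 bits × 82 symbols = 246 bits.
Huffman merges:
combine D(3), C(9) → 12
combine E(10), G(11) → 21
combine 12, F(13) → 25
combine A(16), B(20) → 36
combine 21, 25 → 46
combine 36, 46 → 82
Huffman total = 12 + 21 + 25 + 36 + 46 + 82 = 222 bits.
Saving = 246 − 222 = 24 bits.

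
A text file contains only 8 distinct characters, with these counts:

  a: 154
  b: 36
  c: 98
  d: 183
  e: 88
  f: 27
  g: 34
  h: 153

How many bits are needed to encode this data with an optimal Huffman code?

Merge the two smallest weights repeatedly:
merge f(27) and g(34): 61
merge b(36) and 61: 97
merge e(88) and 97: 185
merge c(98) and h(153): 251
merge a(154) and d(183): 337
merge 185 and 251: 436
merge 337 and 436: 773
Each symbol's bit-cost is frequency × depth; summing gives 2140 bits (equivalently 61 + 97 + 185 + 251 + 337 + 436 + 773).

2140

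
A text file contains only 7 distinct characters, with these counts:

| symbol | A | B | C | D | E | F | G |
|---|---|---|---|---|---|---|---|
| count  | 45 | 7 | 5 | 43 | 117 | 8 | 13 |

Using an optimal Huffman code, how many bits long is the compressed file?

Build the Huffman tree bottom-up:
merge C(5) and B(7): 12
merge F(8) and 12: 20
merge G(13) and 20: 33
merge 33 and D(43): 76
merge A(45) and 76: 121
merge E(117) and 121: 238
Total encoded bits = sum of merged weights = 12 + 20 + 33 + 76 + 121 + 238 = 500.

500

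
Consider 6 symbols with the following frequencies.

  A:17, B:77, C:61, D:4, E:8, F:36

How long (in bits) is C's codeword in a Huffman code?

Build the tree from the bottom:
D(4) + E(8) → 12
12 + A(17) → 29
29 + F(36) → 65
C(61) + 65 → 126
B(77) + 126 → 203
C's leaf is at depth 2, giving a 2-bit codeword.

2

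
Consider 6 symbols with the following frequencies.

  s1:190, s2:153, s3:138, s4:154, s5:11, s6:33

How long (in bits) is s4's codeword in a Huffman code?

2

Build the tree from the bottom:
merge s5(11) and s6(33): 44
merge 44 and s3(138): 182
merge s2(153) and s4(154): 307
merge 182 and s1(190): 372
merge 307 and 372: 679
The subtree containing s4 is merged 2 times, so code length = 2.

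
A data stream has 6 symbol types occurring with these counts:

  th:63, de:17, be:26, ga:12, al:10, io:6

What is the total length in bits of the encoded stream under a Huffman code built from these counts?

Greedily combine the two least-frequent nodes:
io(6) + al(10) → 16
ga(12) + 16 → 28
de(17) + be(26) → 43
28 + 43 → 71
th(63) + 71 → 134
The encoded length is the sum of every internal node's weight: 16 + 28 + 43 + 71 + 134 = 292 bits.

292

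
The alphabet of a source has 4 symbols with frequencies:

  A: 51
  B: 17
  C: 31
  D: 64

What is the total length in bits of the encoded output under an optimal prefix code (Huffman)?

Merge the two smallest weights repeatedly:
merge B(17) and C(31): 48
merge 48 and A(51): 99
merge D(64) and 99: 163
Each symbol's bit-cost is frequency × depth; summing gives 310 bits (equivalently 48 + 99 + 163).

310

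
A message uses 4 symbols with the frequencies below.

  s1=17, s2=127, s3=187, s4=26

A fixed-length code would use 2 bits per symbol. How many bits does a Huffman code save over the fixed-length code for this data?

144

Fixed-length: 2 bits × 357 symbols = 714 bits.
Huffman merges:
combine s1(17), s4(26) → 43
combine 43, s2(127) → 170
combine 170, s3(187) → 357
Huffman total = 43 + 170 + 357 = 570 bits.
Saving = 714 − 570 = 144 bits.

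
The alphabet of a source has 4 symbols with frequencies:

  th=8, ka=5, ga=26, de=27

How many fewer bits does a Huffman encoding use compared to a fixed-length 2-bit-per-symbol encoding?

Fixed-length: 2 bits × 66 symbols = 132 bits.
Huffman merges:
ka(5) + th(8) → 13
13 + ga(26) → 39
de(27) + 39 → 66
Huffman total = 13 + 39 + 66 = 118 bits.
Saving = 132 − 118 = 14 bits.

14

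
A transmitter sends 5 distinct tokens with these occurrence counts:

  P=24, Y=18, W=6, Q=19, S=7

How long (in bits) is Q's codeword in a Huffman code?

Build the tree from the bottom:
merge W(6) and S(7): 13
merge 13 and Y(18): 31
merge Q(19) and P(24): 43
merge 31 and 43: 74
Q's leaf is at depth 2, giving a 2-bit codeword.

2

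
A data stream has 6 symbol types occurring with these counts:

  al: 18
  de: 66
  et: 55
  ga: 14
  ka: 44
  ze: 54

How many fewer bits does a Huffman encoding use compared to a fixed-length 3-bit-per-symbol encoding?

Fixed-length: 3 bits × 251 symbols = 753 bits.
Huffman merges:
combine ga(14), al(18) → 32
combine 32, ka(44) → 76
combine ze(54), et(55) → 109
combine de(66), 76 → 142
combine 109, 142 → 251
Huffman total = 32 + 76 + 109 + 142 + 251 = 610 bits.
Saving = 753 − 610 = 143 bits.

143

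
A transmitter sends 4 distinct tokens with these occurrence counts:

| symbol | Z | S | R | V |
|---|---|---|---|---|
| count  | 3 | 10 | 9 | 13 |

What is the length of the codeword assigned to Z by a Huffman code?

Repeatedly merge the two smallest:
combine Z(3), R(9) → 12
combine S(10), 12 → 22
combine V(13), 22 → 35
Z's leaf is at depth 3, giving a 3-bit codeword.

3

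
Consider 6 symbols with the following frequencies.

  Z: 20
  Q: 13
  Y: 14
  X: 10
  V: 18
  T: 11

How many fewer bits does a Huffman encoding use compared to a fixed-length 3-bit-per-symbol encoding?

Fixed-length: 3 bits × 86 symbols = 258 bits.
Huffman merges:
X(10) + T(11) → 21
Q(13) + Y(14) → 27
V(18) + Z(20) → 38
21 + 27 → 48
38 + 48 → 86
Huffman total = 21 + 27 + 38 + 48 + 86 = 220 bits.
Saving = 258 − 220 = 38 bits.

38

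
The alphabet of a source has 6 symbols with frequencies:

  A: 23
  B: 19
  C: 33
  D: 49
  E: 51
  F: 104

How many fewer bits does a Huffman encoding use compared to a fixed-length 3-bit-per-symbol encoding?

Fixed-length: 3 bits × 279 symbols = 837 bits.
Huffman merges:
merge B(19) and A(23): 42
merge C(33) and 42: 75
merge D(49) and E(51): 100
merge 75 and 100: 175
merge F(104) and 175: 279
Huffman total = 42 + 75 + 100 + 175 + 279 = 671 bits.
Saving = 837 − 671 = 166 bits.

166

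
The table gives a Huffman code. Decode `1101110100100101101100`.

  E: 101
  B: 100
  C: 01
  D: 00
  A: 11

Read left to right; each codeword is recognised as soon as it completes (prefix code):
  11→A | 01→C | 11→A | 01→C | 00→D | 100→B | 101→E | 101→E | 100→B
Decoded message: ACACDBEEB

ACACDBEEB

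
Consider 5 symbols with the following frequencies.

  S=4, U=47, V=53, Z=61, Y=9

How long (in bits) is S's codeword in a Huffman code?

4

Build the tree from the bottom:
S(4) + Y(9) → 13
13 + U(47) → 60
V(53) + 60 → 113
Z(61) + 113 → 174
The subtree containing S is merged 4 times, so code length = 4.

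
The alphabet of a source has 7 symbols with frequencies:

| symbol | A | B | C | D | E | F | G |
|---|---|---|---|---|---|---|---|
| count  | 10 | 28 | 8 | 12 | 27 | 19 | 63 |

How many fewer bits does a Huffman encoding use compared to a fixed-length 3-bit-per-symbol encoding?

78

Fixed-length: 3 bits × 167 symbols = 501 bits.
Huffman merges:
merge C(8) and A(10): 18
merge D(12) and 18: 30
merge F(19) and E(27): 46
merge B(28) and 30: 58
merge 46 and 58: 104
merge G(63) and 104: 167
Huffman total = 18 + 30 + 46 + 58 + 104 + 167 = 423 bits.
Saving = 501 − 423 = 78 bits.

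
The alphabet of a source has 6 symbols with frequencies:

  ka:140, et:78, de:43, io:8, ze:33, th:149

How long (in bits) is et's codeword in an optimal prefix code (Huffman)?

2

Build the tree from the bottom:
merge io(8) and ze(33): 41
merge 41 and de(43): 84
merge et(78) and 84: 162
merge ka(140) and th(149): 289
merge 162 and 289: 451
et's leaf is at depth 2, giving a 2-bit codeword.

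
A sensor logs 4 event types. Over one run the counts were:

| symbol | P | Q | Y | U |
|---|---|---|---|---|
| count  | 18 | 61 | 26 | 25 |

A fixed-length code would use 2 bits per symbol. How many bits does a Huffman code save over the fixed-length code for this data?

Fixed-length: 2 bits × 130 symbols = 260 bits.
Huffman merges:
P(18) + U(25) → 43
Y(26) + 43 → 69
Q(61) + 69 → 130
Huffman total = 43 + 69 + 130 = 242 bits.
Saving = 260 − 242 = 18 bits.

18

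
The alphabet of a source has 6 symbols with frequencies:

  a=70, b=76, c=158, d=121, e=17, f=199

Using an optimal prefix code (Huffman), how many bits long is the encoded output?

1532

Greedily combine the two least-frequent nodes:
merge e(17) and a(70): 87
merge b(76) and 87: 163
merge d(121) and c(158): 279
merge 163 and f(199): 362
merge 279 and 362: 641
Each symbol's bit-cost is frequency × depth; summing gives 1532 bits (equivalently 87 + 163 + 279 + 362 + 641).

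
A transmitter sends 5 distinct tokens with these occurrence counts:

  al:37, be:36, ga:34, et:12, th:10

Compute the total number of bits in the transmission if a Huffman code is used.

Greedily combine the two least-frequent nodes:
merge th(10) and et(12): 22
merge 22 and ga(34): 56
merge be(36) and al(37): 73
merge 56 and 73: 129
Total encoded bits = sum of merged weights = 22 + 56 + 73 + 129 = 280.

280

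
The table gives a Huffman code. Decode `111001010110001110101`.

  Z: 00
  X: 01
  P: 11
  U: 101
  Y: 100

PYUXYXPXX

Read left to right; each codeword is recognised as soon as it completes (prefix code):
  11→P | 100→Y | 101→U | 01→X | 100→Y | 01→X | 11→P | 01→X | 01→X
Decoded message: PYUXYXPXX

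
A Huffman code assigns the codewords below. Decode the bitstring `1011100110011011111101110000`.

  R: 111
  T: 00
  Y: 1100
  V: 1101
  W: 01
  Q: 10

Read left to right; each codeword is recognised as soon as it completes (prefix code):
  10→Q | 111→R | 00→T | 1100→Y | 1101→V | 111→R | 1101→V | 1100→Y | 00→T
Decoded message: QRTYVRVYT

QRTYVRVYT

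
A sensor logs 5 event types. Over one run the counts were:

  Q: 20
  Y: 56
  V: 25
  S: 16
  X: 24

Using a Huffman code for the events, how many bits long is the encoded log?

Build the Huffman tree bottom-up:
combine S(16), Q(20) → 36
combine X(24), V(25) → 49
combine 36, 49 → 85
combine Y(56), 85 → 141
Total encoded bits = sum of merged weights = 36 + 49 + 85 + 141 = 311.

311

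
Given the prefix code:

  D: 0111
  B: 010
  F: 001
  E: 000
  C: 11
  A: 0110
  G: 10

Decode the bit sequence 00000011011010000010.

EECAGEB

Read left to right; each codeword is recognised as soon as it completes (prefix code):
  000→E | 000→E | 11→C | 0110→A | 10→G | 000→E | 010→B
Decoded message: EECAGEB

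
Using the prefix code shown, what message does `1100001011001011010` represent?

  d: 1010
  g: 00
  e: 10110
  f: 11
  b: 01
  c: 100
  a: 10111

fggebbd

Read left to right; each codeword is recognised as soon as it completes (prefix code):
  11→f | 00→g | 00→g | 10110→e | 01→b | 01→b | 1010→d
Decoded message: fggebbd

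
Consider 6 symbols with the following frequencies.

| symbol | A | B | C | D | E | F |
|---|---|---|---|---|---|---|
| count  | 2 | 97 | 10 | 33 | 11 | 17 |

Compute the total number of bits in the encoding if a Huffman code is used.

Greedily combine the two least-frequent nodes:
A(2) + C(10) → 12
E(11) + 12 → 23
F(17) + 23 → 40
D(33) + 40 → 73
73 + B(97) → 170
Each symbol's bit-cost is frequency × depth; summing gives 318 bits (equivalently 12 + 23 + 40 + 73 + 170).

318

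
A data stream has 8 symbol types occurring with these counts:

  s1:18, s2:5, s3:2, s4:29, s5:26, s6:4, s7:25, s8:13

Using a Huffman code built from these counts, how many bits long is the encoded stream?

Build the Huffman tree bottom-up:
combine s3(2), s6(4) → 6
combine s2(5), 6 → 11
combine 11, s8(13) → 24
combine s1(18), 24 → 42
combine s7(25), s5(26) → 51
combine s4(29), 42 → 71
combine 51, 71 → 122
The encoded length is the sum of every internal node's weight: 6 + 11 + 24 + 42 + 51 + 71 + 122 = 327 bits.

327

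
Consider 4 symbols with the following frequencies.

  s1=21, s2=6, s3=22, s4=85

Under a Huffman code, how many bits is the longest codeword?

Merge the two lowest-weight nodes at each step:
merge s2(6) and s1(21): 27
merge s3(22) and 27: 49
merge 49 and s4(85): 134
The first pair merged (s2, s1) ends up deepest, at depth 3.

3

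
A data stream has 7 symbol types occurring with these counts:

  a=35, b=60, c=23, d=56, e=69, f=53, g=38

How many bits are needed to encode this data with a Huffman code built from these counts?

Merge the two smallest weights repeatedly:
c(23) + a(35) → 58
g(38) + f(53) → 91
d(56) + 58 → 114
b(60) + e(69) → 129
91 + 114 → 205
129 + 205 → 334
The encoded length is the sum of every internal node's weight: 58 + 91 + 114 + 129 + 205 + 334 = 931 bits.

931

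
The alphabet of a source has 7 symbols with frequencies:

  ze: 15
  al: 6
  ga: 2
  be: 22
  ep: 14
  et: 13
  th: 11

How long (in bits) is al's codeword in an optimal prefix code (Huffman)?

Huffman merges, smallest pair first:
ga(2) + al(6) → 8
8 + th(11) → 19
et(13) + ep(14) → 27
ze(15) + 19 → 34
be(22) + 27 → 49
34 + 49 → 83
al's leaf is at depth 4, giving a 4-bit codeword.

4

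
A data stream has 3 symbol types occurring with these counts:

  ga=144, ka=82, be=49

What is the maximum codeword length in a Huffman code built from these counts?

2

Merge the two lowest-weight nodes at each step:
merge be(49) and ka(82): 131
merge 131 and ga(144): 275
Maximum depth reached is 2.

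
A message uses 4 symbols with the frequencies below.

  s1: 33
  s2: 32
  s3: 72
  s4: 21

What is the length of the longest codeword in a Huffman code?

3

Merge the two lowest-weight nodes at each step:
combine s4(21), s2(32) → 53
combine s1(33), 53 → 86
combine s3(72), 86 → 158
The rarest symbols sit at the bottom; the longest codeword is 3 bits.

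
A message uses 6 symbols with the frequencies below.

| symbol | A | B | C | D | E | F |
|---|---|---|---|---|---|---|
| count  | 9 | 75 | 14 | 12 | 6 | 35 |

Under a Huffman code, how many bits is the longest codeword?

4

Merge the two lowest-weight nodes at each step:
merge E(6) and A(9): 15
merge D(12) and C(14): 26
merge 15 and 26: 41
merge F(35) and 41: 76
merge B(75) and 76: 151
The rarest symbols sit at the bottom; the longest codeword is 4 bits.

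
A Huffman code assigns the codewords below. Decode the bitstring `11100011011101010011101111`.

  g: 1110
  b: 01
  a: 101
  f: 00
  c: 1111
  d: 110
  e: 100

gfdgafgc

Read left to right; each codeword is recognised as soon as it completes (prefix code):
  1110→g | 00→f | 110→d | 1110→g | 101→a | 00→f | 1110→g | 1111→c
Decoded message: gfdgafgc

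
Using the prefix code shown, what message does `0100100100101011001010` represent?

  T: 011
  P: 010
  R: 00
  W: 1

Read left to right; each codeword is recognised as soon as it completes (prefix code):
  010→P | 010→P | 010→P | 010→P | 1→W | 011→T | 00→R | 1→W | 010→P
Decoded message: PPPPWTRWP

PPPPWTRWP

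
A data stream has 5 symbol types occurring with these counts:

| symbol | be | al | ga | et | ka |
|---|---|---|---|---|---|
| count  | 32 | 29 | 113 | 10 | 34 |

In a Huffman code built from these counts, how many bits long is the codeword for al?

3

Huffman merges, smallest pair first:
et(10) + al(29) → 39
be(32) + ka(34) → 66
39 + 66 → 105
105 + ga(113) → 218
The subtree containing al is merged 3 times, so code length = 3.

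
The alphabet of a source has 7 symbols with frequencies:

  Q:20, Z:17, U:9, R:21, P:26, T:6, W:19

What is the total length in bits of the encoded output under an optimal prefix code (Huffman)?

Greedily combine the two least-frequent nodes:
T(6) + U(9) → 15
15 + Z(17) → 32
W(19) + Q(20) → 39
R(21) + P(26) → 47
32 + 39 → 71
47 + 71 → 118
The encoded length is the sum of every internal node's weight: 15 + 32 + 39 + 47 + 71 + 118 = 322 bits.

322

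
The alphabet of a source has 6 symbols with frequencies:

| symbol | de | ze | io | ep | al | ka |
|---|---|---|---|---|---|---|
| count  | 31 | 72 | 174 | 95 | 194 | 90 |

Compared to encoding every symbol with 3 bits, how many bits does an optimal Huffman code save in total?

368

Fixed-length: 3 bits × 656 symbols = 1968 bits.
Huffman merges:
merge de(31) and ze(72): 103
merge ka(90) and ep(95): 185
merge 103 and io(174): 277
merge 185 and al(194): 379
merge 277 and 379: 656
Huffman total = 103 + 185 + 277 + 379 + 656 = 1600 bits.
Saving = 1968 − 1600 = 368 bits.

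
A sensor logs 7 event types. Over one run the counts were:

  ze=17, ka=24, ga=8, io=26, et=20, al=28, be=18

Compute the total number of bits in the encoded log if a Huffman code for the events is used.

394

Build the Huffman tree bottom-up:
combine ga(8), ze(17) → 25
combine be(18), et(20) → 38
combine ka(24), 25 → 49
combine io(26), al(28) → 54
combine 38, 49 → 87
combine 54, 87 → 141
Each symbol's bit-cost is frequency × depth; summing gives 394 bits (equivalently 25 + 38 + 49 + 54 + 87 + 141).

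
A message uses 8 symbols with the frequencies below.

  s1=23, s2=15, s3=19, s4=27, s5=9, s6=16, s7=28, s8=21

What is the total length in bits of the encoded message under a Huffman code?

470

Greedily combine the two least-frequent nodes:
combine s5(9), s2(15) → 24
combine s6(16), s3(19) → 35
combine s8(21), s1(23) → 44
combine 24, s4(27) → 51
combine s7(28), 35 → 63
combine 44, 51 → 95
combine 63, 95 → 158
The encoded length is the sum of every internal node's weight: 24 + 35 + 44 + 51 + 63 + 95 + 158 = 470 bits.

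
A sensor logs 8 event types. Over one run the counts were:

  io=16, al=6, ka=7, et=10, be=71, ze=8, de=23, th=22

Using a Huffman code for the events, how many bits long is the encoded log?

407

Greedily combine the two least-frequent nodes:
merge al(6) and ka(7): 13
merge ze(8) and et(10): 18
merge 13 and io(16): 29
merge 18 and th(22): 40
merge de(23) and 29: 52
merge 40 and 52: 92
merge be(71) and 92: 163
Total encoded bits = sum of merged weights = 13 + 18 + 29 + 40 + 52 + 92 + 163 = 407.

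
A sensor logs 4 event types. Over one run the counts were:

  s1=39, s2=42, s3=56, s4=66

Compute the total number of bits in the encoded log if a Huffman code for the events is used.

Greedily combine the two least-frequent nodes:
combine s1(39), s2(42) → 81
combine s3(56), s4(66) → 122
combine 81, 122 → 203
Each symbol's bit-cost is frequency × depth; summing gives 406 bits (equivalently 81 + 122 + 203).

406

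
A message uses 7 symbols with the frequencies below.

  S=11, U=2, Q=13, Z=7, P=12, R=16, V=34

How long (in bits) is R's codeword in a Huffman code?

2

Build the tree from the bottom:
combine U(2), Z(7) → 9
combine 9, S(11) → 20
combine P(12), Q(13) → 25
combine R(16), 20 → 36
combine 25, V(34) → 59
combine 36, 59 → 95
The subtree containing R is merged 2 times, so code length = 2.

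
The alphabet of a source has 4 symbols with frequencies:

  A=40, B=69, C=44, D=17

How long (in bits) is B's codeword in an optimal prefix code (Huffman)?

Huffman merges, smallest pair first:
D(17) + A(40) → 57
C(44) + 57 → 101
B(69) + 101 → 170
B is a child of the root — depth 1, so its codeword is a single bit.

1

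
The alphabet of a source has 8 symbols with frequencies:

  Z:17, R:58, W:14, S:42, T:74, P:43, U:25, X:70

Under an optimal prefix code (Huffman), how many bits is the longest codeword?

Merge the two lowest-weight nodes at each step:
combine W(14), Z(17) → 31
combine U(25), 31 → 56
combine S(42), P(43) → 85
combine 56, R(58) → 114
combine X(70), T(74) → 144
combine 85, 114 → 199
combine 144, 199 → 343
The rarest symbols sit at the bottom; the longest codeword is 5 bits.

5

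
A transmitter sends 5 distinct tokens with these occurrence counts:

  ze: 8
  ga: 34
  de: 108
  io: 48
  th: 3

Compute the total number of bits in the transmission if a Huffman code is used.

Greedily combine the two least-frequent nodes:
th(3) + ze(8) → 11
11 + ga(34) → 45
45 + io(48) → 93
93 + de(108) → 201
The encoded length is the sum of every internal node's weight: 11 + 45 + 93 + 201 = 350 bits.

350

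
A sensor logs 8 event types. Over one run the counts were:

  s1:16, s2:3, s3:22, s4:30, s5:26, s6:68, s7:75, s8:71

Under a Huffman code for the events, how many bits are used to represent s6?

2

Repeatedly merge the two smallest:
s2(3) + s1(16) → 19
19 + s3(22) → 41
s5(26) + s4(30) → 56
41 + 56 → 97
s6(68) + s8(71) → 139
s7(75) + 97 → 172
139 + 172 → 311
s6's leaf is at depth 2, giving a 2-bit codeword.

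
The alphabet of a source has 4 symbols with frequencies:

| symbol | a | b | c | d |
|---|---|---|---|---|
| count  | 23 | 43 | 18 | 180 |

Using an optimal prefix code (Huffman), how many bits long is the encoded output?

Greedily combine the two least-frequent nodes:
c(18) + a(23) → 41
41 + b(43) → 84
84 + d(180) → 264
Total encoded bits = sum of merged weights = 41 + 84 + 264 = 389.

389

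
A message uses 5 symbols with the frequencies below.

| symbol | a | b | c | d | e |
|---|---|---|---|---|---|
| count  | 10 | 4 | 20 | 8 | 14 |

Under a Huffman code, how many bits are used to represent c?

2

Repeatedly merge the two smallest:
merge b(4) and d(8): 12
merge a(10) and 12: 22
merge e(14) and c(20): 34
merge 22 and 34: 56
c sits 2 levels below the root, so its codeword is 2 bits.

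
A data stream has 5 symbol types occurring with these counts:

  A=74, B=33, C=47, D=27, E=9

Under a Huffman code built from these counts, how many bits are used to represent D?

Huffman merges, smallest pair first:
E(9) + D(27) → 36
B(33) + 36 → 69
C(47) + 69 → 116
A(74) + 116 → 190
D sits 4 levels below the root, so its codeword is 4 bits.

4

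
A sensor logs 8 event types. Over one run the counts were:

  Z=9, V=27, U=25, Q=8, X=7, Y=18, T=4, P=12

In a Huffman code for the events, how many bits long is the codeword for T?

Build the tree from the bottom:
combine T(4), X(7) → 11
combine Q(8), Z(9) → 17
combine 11, P(12) → 23
combine 17, Y(18) → 35
combine 23, U(25) → 48
combine V(27), 35 → 62
combine 48, 62 → 110
The subtree containing T is merged 4 times, so code length = 4.

4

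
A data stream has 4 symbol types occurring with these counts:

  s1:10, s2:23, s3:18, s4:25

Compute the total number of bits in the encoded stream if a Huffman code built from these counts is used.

Build the Huffman tree bottom-up:
merge s1(10) and s3(18): 28
merge s2(23) and s4(25): 48
merge 28 and 48: 76
The encoded length is the sum of every internal node's weight: 28 + 48 + 76 = 152 bits.

152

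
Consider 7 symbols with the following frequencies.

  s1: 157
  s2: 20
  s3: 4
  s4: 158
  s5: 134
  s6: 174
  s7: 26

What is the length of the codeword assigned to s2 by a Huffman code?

5

Build the tree from the bottom:
combine s3(4), s2(20) → 24
combine 24, s7(26) → 50
combine 50, s5(134) → 184
combine s1(157), s4(158) → 315
combine s6(174), 184 → 358
combine 315, 358 → 673
s2's leaf is at depth 5, giving a 5-bit codeword.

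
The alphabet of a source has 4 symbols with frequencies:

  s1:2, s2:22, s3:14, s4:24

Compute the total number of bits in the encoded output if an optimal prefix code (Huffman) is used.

Build the Huffman tree bottom-up:
s1(2) + s3(14) → 16
16 + s2(22) → 38
s4(24) + 38 → 62
The encoded length is the sum of every internal node's weight: 16 + 38 + 62 = 116 bits.

116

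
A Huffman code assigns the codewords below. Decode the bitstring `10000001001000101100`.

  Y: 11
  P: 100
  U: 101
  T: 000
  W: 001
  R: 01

PTRWTUP

Read left to right; each codeword is recognised as soon as it completes (prefix code):
  100→P | 000→T | 01→R | 001→W | 000→T | 101→U | 100→P
Decoded message: PTRWTUP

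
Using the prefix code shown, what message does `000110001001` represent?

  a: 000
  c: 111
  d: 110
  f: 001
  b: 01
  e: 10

adff

Read left to right; each codeword is recognised as soon as it completes (prefix code):
  000→a | 110→d | 001→f | 001→f
Decoded message: adff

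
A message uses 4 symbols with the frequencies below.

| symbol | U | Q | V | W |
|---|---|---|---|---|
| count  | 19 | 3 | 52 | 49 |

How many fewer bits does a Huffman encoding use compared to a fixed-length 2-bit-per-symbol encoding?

30

Fixed-length: 2 bits × 123 symbols = 246 bits.
Huffman merges:
combine Q(3), U(19) → 22
combine 22, W(49) → 71
combine V(52), 71 → 123
Huffman total = 22 + 71 + 123 = 216 bits.
Saving = 246 − 216 = 30 bits.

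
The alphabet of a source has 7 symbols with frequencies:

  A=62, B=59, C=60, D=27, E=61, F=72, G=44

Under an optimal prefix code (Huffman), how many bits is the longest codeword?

3

Merge the two lowest-weight nodes at each step:
combine D(27), G(44) → 71
combine B(59), C(60) → 119
combine E(61), A(62) → 123
combine 71, F(72) → 143
combine 119, 123 → 242
combine 143, 242 → 385
The rarest symbols sit at the bottom; the longest codeword is 3 bits.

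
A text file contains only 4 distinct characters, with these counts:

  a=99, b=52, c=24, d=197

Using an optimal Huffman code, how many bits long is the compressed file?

623

Greedily combine the two least-frequent nodes:
merge c(24) and b(52): 76
merge 76 and a(99): 175
merge 175 and d(197): 372
Total encoded bits = sum of merged weights = 76 + 175 + 372 = 623.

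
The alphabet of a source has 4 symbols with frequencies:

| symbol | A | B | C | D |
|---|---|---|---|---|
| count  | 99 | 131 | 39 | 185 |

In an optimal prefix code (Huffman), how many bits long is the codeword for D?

Huffman merges, smallest pair first:
C(39) + A(99) → 138
B(131) + 138 → 269
D(185) + 269 → 454
D sits one level below the root: a 1-bit codeword.

1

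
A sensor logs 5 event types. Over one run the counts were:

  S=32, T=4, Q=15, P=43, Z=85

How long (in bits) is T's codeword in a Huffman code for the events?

Huffman merges, smallest pair first:
merge T(4) and Q(15): 19
merge 19 and S(32): 51
merge P(43) and 51: 94
merge Z(85) and 94: 179
The subtree containing T is merged 4 times, so code length = 4.

4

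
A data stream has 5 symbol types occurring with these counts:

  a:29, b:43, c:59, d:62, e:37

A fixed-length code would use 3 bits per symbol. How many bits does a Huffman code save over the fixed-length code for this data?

Fixed-length: 3 bits × 230 symbols = 690 bits.
Huffman merges:
a(29) + e(37) → 66
b(43) + c(59) → 102
d(62) + 66 → 128
102 + 128 → 230
Huffman total = 66 + 102 + 128 + 230 = 526 bits.
Saving = 690 − 526 = 164 bits.

164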